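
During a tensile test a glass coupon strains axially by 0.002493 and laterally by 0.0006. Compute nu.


Poisson's ratio: nu = lateral strain / axial strain
  nu = 0.0006 / 0.002493 = 0.2407

0.2407


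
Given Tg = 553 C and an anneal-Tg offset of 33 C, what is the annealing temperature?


The annealing temperature is Tg plus the offset:
  T_anneal = 553 + 33 = 586 C

586 C


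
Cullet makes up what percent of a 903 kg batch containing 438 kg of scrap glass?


Cullet ratio = (cullet mass / total batch mass) * 100
  Ratio = 438 / 903 * 100 = 48.5%

48.5%


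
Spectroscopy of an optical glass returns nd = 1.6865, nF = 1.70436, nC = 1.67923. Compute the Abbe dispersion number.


Abbe number formula: Vd = (nd - 1) / (nF - nC)
  nd - 1 = 1.6865 - 1 = 0.6865
  nF - nC = 1.70436 - 1.67923 = 0.02513
  Vd = 0.6865 / 0.02513 = 27.32

27.32


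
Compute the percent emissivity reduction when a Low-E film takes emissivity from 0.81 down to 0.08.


Percentage reduction = (1 - coated/uncoated) * 100
  Ratio = 0.08 / 0.81 = 0.0988
  Reduction = (1 - 0.0988) * 100 = 90.1%

90.1%


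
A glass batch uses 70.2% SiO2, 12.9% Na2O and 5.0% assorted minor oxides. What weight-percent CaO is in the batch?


Pieces sum to 100%:
  CaO = 100 - (SiO2 + Na2O + others)
  CaO = 100 - (70.2 + 12.9 + 5.0) = 11.9%

11.9%


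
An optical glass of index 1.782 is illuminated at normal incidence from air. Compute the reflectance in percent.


Fresnel reflectance at normal incidence:
  R = ((n - 1)/(n + 1))^2
  (n - 1)/(n + 1) = (1.782 - 1)/(1.782 + 1) = 0.281093
  R = 0.281093^2 = 0.0790133
  R(%) = 0.0790133 * 100 = 7.901%

7.901%


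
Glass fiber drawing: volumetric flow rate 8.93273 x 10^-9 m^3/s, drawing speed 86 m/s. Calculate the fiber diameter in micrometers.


Cross-sectional area from continuity:
  A = Q / v = 8.93273 x 10^-9 / 86 = 1.03869 x 10^-10 m^2
Diameter from circular cross-section:
  d = sqrt(4A / pi) * 10^6 (m -> um)
  d = sqrt(4 * 1.03869 x 10^-10 / pi) * 10^6 = 11.5 um

11.5 um


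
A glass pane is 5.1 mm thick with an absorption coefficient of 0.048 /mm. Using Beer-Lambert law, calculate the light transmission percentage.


Beer-Lambert law: T = exp(-alpha * thickness)
  exponent = -0.048 * 5.1 = -0.2448
  T = exp(-0.2448) = 0.7829
  Percentage = 0.7829 * 100 = 78.29%

78.29%


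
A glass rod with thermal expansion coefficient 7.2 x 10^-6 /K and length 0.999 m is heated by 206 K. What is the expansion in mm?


Thermal expansion formula: dL = alpha * L0 * dT
  dL = (7.2 x 10^-6) * 0.999 * 206 = 0.00148172 m
Convert to mm: 0.00148172 * 1000 = 1.4817 mm

1.4817 mm


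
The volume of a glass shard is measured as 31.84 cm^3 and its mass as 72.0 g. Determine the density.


Use the definition of density:
  rho = mass / volume
  rho = 72.0 / 31.84 = 2.261 g/cm^3

2.261 g/cm^3


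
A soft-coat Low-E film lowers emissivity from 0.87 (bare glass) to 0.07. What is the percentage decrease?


Percentage reduction = (1 - coated/uncoated) * 100
  Ratio = 0.07 / 0.87 = 0.0805
  Reduction = (1 - 0.0805) * 100 = 92.0%

92.0%


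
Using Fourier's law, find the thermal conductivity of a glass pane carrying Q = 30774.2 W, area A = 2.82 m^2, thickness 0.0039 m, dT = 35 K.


Fourier's law rearranged: k = Q * t / (A * dT)
  Numerator = 30774.2 * 0.0039 = 120.01938
  Denominator = 2.82 * 35 = 98.7
  k = 120.01938 / 98.7 = 1.216 W/mK

1.216 W/mK


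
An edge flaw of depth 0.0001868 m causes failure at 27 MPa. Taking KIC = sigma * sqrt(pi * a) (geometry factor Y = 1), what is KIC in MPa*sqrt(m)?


Fracture toughness: KIC = sigma * sqrt(pi * a)
  pi * a = pi * 0.0001868 = 0.00058685
  sqrt(pi * a) = 0.024225
  KIC = 27 * 0.024225 = 0.654 MPa*sqrt(m)

0.654 MPa*sqrt(m)


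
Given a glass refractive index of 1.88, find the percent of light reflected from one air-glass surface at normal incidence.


Fresnel reflectance at normal incidence:
  R = ((n - 1)/(n + 1))^2
  (n - 1)/(n + 1) = (1.88 - 1)/(1.88 + 1) = 0.305556
  R = 0.305556^2 = 0.0933645
  R(%) = 0.0933645 * 100 = 9.336%

9.336%


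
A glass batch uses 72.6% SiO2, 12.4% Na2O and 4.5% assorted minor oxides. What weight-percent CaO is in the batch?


Pieces sum to 100%:
  CaO = 100 - (SiO2 + Na2O + others)
  CaO = 100 - (72.6 + 12.4 + 4.5) = 10.5%

10.5%


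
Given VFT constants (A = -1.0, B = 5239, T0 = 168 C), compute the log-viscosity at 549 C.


VFT equation: log(eta) = A + B / (T - T0)
  T - T0 = 549 - 168 = 381
  B / (T - T0) = 5239 / 381 = 13.751
  log(eta) = -1.0 + 13.751 = 12.751

12.751


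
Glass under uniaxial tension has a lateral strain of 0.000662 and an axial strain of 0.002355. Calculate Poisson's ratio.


Poisson's ratio: nu = lateral strain / axial strain
  nu = 0.000662 / 0.002355 = 0.2811

0.2811


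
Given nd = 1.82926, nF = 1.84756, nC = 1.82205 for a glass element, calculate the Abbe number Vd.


Abbe number formula: Vd = (nd - 1) / (nF - nC)
  nd - 1 = 1.82926 - 1 = 0.82926
  nF - nC = 1.84756 - 1.82205 = 0.02551
  Vd = 0.82926 / 0.02551 = 32.51

32.51


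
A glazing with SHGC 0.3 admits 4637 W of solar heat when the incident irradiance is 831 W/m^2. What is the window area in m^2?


Rearrange Q = Area * SHGC * Irradiance:
  Area = Q / (SHGC * Irradiance)
  Area = 4637 / (0.3 * 831) = 18.6 m^2

18.6 m^2


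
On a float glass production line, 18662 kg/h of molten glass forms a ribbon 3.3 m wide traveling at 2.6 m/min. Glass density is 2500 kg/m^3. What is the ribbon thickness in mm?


Ribbon cross-section from mass balance:
  Volume rate = throughput / density = 18662 / 2500 = 7.4648 m^3/h
  thickness = volume rate / (speed * 60 * width), i.e.
  thickness = throughput / (60 * speed * width * density) * 1000
  thickness = 18662 / (60 * 2.6 * 3.3 * 2500) * 1000 = 14.5 mm

14.5 mm


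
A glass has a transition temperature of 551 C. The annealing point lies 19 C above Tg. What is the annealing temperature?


The annealing temperature is Tg plus the offset:
  T_anneal = 551 + 19 = 570 C

570 C


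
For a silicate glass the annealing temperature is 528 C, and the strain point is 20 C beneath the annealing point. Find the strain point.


Strain point = annealing point - difference:
  T_strain = 528 - 20 = 508 C

508 C


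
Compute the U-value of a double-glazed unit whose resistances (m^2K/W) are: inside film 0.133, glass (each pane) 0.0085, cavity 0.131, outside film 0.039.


Total thermal resistance (series):
  R_total = R_in + R_glass + R_air + R_glass + R_out
  R_total = 0.133 + 0.0085 + 0.131 + 0.0085 + 0.039 = 0.32 m^2K/W
U-value = 1 / R_total = 1 / 0.32 = 3.125 W/m^2K

3.125 W/m^2K


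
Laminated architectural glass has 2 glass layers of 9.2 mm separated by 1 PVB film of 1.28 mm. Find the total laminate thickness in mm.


Total thickness = glass contribution + PVB contribution
  Glass: 2 * 9.2 = 18.4 mm
  PVB: 1 * 1.28 = 1.28 mm
  Total = 18.4 + 1.28 = 19.68 mm

19.68 mm


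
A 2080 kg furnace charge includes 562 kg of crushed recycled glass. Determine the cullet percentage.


Cullet ratio = (cullet mass / total batch mass) * 100
  Ratio = 562 / 2080 * 100 = 27.02%

27.02%


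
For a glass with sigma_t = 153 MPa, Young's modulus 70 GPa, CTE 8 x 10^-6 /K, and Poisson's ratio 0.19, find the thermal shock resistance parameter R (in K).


Thermal shock resistance: R = sigma * (1 - nu) / (E * alpha)
  Numerator = 153 * (1 - 0.19) = 123.93
  Denominator = 70 * 1000 * (8 x 10^-6) = 0.56
  R = 123.93 / 0.56 = 221.3 K

221.3 K


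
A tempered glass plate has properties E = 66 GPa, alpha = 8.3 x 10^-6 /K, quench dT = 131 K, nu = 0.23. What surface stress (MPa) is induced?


Tempering stress: sigma = E * alpha * dT / (1 - nu)
  E (MPa) = 66 * 1000 = 66000
  Numerator = 66000 * (8.3 x 10^-6) * 131 = 71.7618
  Denominator = 1 - 0.23 = 0.77
  sigma = 71.7618 / 0.77 = 93.2 MPa

93.2 MPa


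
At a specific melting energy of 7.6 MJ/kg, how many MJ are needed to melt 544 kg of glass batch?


Total energy = mass * specific energy
  E = 544 * 7.6 = 4134.4 MJ

4134.4 MJ


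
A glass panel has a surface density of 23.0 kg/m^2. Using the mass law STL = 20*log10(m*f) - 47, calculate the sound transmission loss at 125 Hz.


Mass law: STL = 20 * log10(m * f) - 47
  m * f = 23.0 * 125 = 2875
  log10(2875) = 3.45864
  STL = 20 * 3.45864 - 47 = 69.1728 - 47 = 22.2 dB

22.2 dB


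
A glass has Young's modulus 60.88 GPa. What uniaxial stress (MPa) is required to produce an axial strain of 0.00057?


Rearrange E = sigma / epsilon:
  sigma = E * epsilon
  E (MPa) = 60.88 * 1000 = 60880
  sigma = 60880 * 0.00057 = 34.7 MPa

34.7 MPa


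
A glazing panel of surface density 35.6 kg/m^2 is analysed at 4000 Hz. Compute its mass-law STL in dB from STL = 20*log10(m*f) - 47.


Mass law: STL = 20 * log10(m * f) - 47
  m * f = 35.6 * 4000 = 142400
  log10(142400) = 5.15351
  STL = 20 * 5.15351 - 47 = 103.0702 - 47 = 56.1 dB

56.1 dB


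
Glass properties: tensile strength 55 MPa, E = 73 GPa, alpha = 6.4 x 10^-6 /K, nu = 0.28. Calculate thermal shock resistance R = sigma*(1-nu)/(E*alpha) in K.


Thermal shock resistance: R = sigma * (1 - nu) / (E * alpha)
  Numerator = 55 * (1 - 0.28) = 39.6
  Denominator = 73 * 1000 * (6.4 x 10^-6) = 0.4672
  R = 39.6 / 0.4672 = 84.8 K

84.8 K


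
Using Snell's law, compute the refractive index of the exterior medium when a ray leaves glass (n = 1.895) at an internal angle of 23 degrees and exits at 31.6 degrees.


Apply Snell's law: n1 * sin(theta1) = n2 * sin(theta2)
  n2 = n1 * sin(theta1) / sin(theta2)
  sin(23) = 0.390731
  sin(31.6) = 0.523986
  n2 = 1.895 * 0.390731 / 0.523986 = 1.4131

1.4131


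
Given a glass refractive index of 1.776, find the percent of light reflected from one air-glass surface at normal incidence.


Fresnel reflectance at normal incidence:
  R = ((n - 1)/(n + 1))^2
  (n - 1)/(n + 1) = (1.776 - 1)/(1.776 + 1) = 0.279539
  R = 0.279539^2 = 0.0781421
  R(%) = 0.0781421 * 100 = 7.814%

7.814%


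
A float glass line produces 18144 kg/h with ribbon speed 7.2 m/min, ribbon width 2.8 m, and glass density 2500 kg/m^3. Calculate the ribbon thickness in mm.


Ribbon cross-section from mass balance:
  Volume rate = throughput / density = 18144 / 2500 = 7.2576 m^3/h
  thickness = volume rate / (speed * 60 * width), i.e.
  thickness = throughput / (60 * speed * width * density) * 1000
  thickness = 18144 / (60 * 7.2 * 2.8 * 2500) * 1000 = 6.0 mm

6.0 mm


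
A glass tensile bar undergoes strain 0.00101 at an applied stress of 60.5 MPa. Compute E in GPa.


Young's modulus: E = stress / strain
  E = 60.5 MPa / 0.00101 = 59900.99 MPa
Convert to GPa: 59900.99 / 1000 = 59.9 GPa

59.9 GPa


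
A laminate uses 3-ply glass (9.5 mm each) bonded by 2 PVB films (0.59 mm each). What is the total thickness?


Total thickness = glass contribution + PVB contribution
  Glass: 3 * 9.5 = 28.5 mm
  PVB: 2 * 0.59 = 1.18 mm
  Total = 28.5 + 1.18 = 29.68 mm

29.68 mm


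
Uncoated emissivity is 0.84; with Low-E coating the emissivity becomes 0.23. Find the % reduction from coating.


Percentage reduction = (1 - coated/uncoated) * 100
  Ratio = 0.23 / 0.84 = 0.2738
  Reduction = (1 - 0.2738) * 100 = 72.6%

72.6%


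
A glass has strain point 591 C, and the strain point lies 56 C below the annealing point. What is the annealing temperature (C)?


T_anneal = T_strain + gap:
  T_anneal = 591 + 56 = 647 C

647 C


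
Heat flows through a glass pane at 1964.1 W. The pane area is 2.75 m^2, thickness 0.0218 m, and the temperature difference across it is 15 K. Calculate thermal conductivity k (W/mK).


Fourier's law rearranged: k = Q * t / (A * dT)
  Numerator = 1964.1 * 0.0218 = 42.81738
  Denominator = 2.75 * 15 = 41.25
  k = 42.81738 / 41.25 = 1.038 W/mK

1.038 W/mK


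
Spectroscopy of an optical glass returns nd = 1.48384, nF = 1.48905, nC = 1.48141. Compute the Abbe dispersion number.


Abbe number formula: Vd = (nd - 1) / (nF - nC)
  nd - 1 = 1.48384 - 1 = 0.48384
  nF - nC = 1.48905 - 1.48141 = 0.00764
  Vd = 0.48384 / 0.00764 = 63.33

63.33


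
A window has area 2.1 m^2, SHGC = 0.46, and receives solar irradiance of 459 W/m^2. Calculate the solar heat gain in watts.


Solar heat gain: Q = Area * SHGC * Irradiance
  Q = 2.1 * 0.46 * 459 = 443.4 W

443.4 W


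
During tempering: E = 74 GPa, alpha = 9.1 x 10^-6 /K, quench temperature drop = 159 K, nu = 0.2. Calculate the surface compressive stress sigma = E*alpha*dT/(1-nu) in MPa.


Tempering stress: sigma = E * alpha * dT / (1 - nu)
  E (MPa) = 74 * 1000 = 74000
  Numerator = 74000 * (9.1 x 10^-6) * 159 = 107.0706
  Denominator = 1 - 0.2 = 0.8
  sigma = 107.0706 / 0.8 = 133.8 MPa

133.8 MPa


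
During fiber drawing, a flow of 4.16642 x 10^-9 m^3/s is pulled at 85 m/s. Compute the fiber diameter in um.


Cross-sectional area from continuity:
  A = Q / v = 4.16642 x 10^-9 / 85 = 4.901671 x 10^-11 m^2
Diameter from circular cross-section:
  d = sqrt(4A / pi) * 10^6 (m -> um)
  d = sqrt(4 * 4.901671 x 10^-11 / pi) * 10^6 = 7.9 um

7.9 um


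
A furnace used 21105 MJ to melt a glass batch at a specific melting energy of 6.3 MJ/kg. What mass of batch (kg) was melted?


Rearrange E = m * s for m:
  m = E / s
  m = 21105 / 6.3 = 3350.0 kg

3350.0 kg


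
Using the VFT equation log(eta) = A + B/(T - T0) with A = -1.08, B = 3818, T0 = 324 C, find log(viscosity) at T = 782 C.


VFT equation: log(eta) = A + B / (T - T0)
  T - T0 = 782 - 324 = 458
  B / (T - T0) = 3818 / 458 = 8.336
  log(eta) = -1.08 + 8.336 = 7.256

7.256


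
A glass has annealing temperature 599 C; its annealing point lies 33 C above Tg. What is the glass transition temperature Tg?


Rearrange T_anneal = Tg + offset for Tg:
  Tg = T_anneal - offset = 599 - 33 = 566 C

566 C


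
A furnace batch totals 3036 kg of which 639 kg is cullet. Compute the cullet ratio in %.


Cullet ratio = (cullet mass / total batch mass) * 100
  Ratio = 639 / 3036 * 100 = 21.05%

21.05%


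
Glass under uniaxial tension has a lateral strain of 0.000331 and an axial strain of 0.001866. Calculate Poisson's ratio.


Poisson's ratio: nu = lateral strain / axial strain
  nu = 0.000331 / 0.001866 = 0.1774

0.1774


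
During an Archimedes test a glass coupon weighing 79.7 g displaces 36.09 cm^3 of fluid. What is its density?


Use the definition of density:
  rho = mass / volume
  rho = 79.7 / 36.09 = 2.208 g/cm^3

2.208 g/cm^3


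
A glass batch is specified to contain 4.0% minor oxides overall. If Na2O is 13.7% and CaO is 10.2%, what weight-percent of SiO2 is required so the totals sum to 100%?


Known pieces sum to 100%:
  SiO2 = 100 - (others + Na2O + CaO)
  SiO2 = 100 - (4.0 + 13.7 + 10.2) = 72.1%

72.1%


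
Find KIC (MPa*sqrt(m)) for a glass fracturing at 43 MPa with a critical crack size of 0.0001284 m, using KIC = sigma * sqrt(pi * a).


Fracture toughness: KIC = sigma * sqrt(pi * a)
  pi * a = pi * 0.0001284 = 0.00040338
  sqrt(pi * a) = 0.020084
  KIC = 43 * 0.020084 = 0.864 MPa*sqrt(m)

0.864 MPa*sqrt(m)


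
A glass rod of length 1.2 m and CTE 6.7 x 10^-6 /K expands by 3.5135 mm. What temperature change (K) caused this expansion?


Rearrange dL = alpha * L0 * dT for dT:
  dT = dL / (alpha * L0)
  dL (m) = 3.5135 / 1000 = 0.0035135
  dT = 0.0035135 / ((6.7 x 10^-6) * 1.2) = 437.0 K

437.0 K


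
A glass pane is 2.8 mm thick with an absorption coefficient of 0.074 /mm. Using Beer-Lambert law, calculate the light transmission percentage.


Beer-Lambert law: T = exp(-alpha * thickness)
  exponent = -0.074 * 2.8 = -0.2072
  T = exp(-0.2072) = 0.8129
  Percentage = 0.8129 * 100 = 81.29%

81.29%


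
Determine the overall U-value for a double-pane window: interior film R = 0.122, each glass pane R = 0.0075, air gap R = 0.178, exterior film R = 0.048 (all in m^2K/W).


Total thermal resistance (series):
  R_total = R_in + R_glass + R_air + R_glass + R_out
  R_total = 0.122 + 0.0075 + 0.178 + 0.0075 + 0.048 = 0.363 m^2K/W
U-value = 1 / R_total = 1 / 0.363 = 2.755 W/m^2K

2.755 W/m^2K


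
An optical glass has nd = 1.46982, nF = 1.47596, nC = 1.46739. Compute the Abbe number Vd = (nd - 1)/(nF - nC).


Abbe number formula: Vd = (nd - 1) / (nF - nC)
  nd - 1 = 1.46982 - 1 = 0.46982
  nF - nC = 1.47596 - 1.46739 = 0.00857
  Vd = 0.46982 / 0.00857 = 54.82

54.82


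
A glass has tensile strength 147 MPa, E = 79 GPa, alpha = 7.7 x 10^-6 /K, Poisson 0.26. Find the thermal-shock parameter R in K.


Thermal shock resistance: R = sigma * (1 - nu) / (E * alpha)
  Numerator = 147 * (1 - 0.26) = 108.78
  Denominator = 79 * 1000 * (7.7 x 10^-6) = 0.6083
  R = 108.78 / 0.6083 = 178.8 K

178.8 K


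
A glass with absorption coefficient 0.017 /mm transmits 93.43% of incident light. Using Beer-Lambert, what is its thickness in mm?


Rearrange T = exp(-alpha * thickness):
  thickness = -ln(T) / alpha
  T = 93.43/100 = 0.9343
  ln(T) = -0.06796
  -ln(T) = 0.06796
  thickness = 0.06796 / 0.017 = 4.0 mm

4.0 mm


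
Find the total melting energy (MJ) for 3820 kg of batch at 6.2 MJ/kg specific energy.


Total energy = mass * specific energy
  E = 3820 * 6.2 = 23684 MJ

23684 MJ


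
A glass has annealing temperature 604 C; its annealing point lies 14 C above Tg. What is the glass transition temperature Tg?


Rearrange T_anneal = Tg + offset for Tg:
  Tg = T_anneal - offset = 604 - 14 = 590 C

590 C


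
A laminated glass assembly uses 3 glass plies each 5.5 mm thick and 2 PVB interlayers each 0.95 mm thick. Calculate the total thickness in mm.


Total thickness = glass contribution + PVB contribution
  Glass: 3 * 5.5 = 16.5 mm
  PVB: 2 * 0.95 = 1.9 mm
  Total = 16.5 + 1.9 = 18.4 mm

18.4 mm


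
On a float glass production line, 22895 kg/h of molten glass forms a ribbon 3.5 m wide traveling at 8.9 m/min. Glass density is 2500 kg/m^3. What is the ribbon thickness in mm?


Ribbon cross-section from mass balance:
  Volume rate = throughput / density = 22895 / 2500 = 9.158 m^3/h
  thickness = volume rate / (speed * 60 * width), i.e.
  thickness = throughput / (60 * speed * width * density) * 1000
  thickness = 22895 / (60 * 8.9 * 3.5 * 2500) * 1000 = 4.9 mm

4.9 mm


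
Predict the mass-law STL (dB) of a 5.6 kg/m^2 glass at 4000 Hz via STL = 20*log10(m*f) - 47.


Mass law: STL = 20 * log10(m * f) - 47
  m * f = 5.6 * 4000 = 22400
  log10(22400) = 4.35025
  STL = 20 * 4.35025 - 47 = 87.005 - 47 = 40.0 dB

40.0 dB


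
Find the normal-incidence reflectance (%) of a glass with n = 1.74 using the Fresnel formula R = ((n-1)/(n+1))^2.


Fresnel reflectance at normal incidence:
  R = ((n - 1)/(n + 1))^2
  (n - 1)/(n + 1) = (1.74 - 1)/(1.74 + 1) = 0.270073
  R = 0.270073^2 = 0.0729394
  R(%) = 0.0729394 * 100 = 7.294%

7.294%


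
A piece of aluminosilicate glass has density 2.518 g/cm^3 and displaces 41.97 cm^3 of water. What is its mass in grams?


Rearrange rho = m / V:
  m = rho * V
  m = 2.518 * 41.97 = 105.68 g

105.68 g


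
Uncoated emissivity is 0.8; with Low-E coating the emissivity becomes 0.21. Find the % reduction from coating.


Percentage reduction = (1 - coated/uncoated) * 100
  Ratio = 0.21 / 0.8 = 0.2625
  Reduction = (1 - 0.2625) * 100 = 73.8%

73.8%


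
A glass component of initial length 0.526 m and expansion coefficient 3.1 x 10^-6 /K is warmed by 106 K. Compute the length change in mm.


Thermal expansion formula: dL = alpha * L0 * dT
  dL = (3.1 x 10^-6) * 0.526 * 106 = 0.00017284 m
Convert to mm: 0.00017284 * 1000 = 0.1728 mm

0.1728 mm


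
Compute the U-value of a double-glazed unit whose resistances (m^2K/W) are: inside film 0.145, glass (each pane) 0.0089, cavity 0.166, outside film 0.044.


Total thermal resistance (series):
  R_total = R_in + R_glass + R_air + R_glass + R_out
  R_total = 0.145 + 0.0089 + 0.166 + 0.0089 + 0.044 = 0.3728 m^2K/W
U-value = 1 / R_total = 1 / 0.3728 = 2.682 W/m^2K

2.682 W/m^2K


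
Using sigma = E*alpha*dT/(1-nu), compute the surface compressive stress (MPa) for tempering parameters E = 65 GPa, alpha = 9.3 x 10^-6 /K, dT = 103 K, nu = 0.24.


Tempering stress: sigma = E * alpha * dT / (1 - nu)
  E (MPa) = 65 * 1000 = 65000
  Numerator = 65000 * (9.3 x 10^-6) * 103 = 62.2635
  Denominator = 1 - 0.24 = 0.76
  sigma = 62.2635 / 0.76 = 81.9 MPa

81.9 MPa


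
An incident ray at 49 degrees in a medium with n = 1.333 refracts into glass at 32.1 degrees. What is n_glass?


Apply Snell's law: n1 * sin(theta1) = n2 * sin(theta2)
  n2 = n1 * sin(theta1) / sin(theta2)
  sin(49) = 0.75471
  sin(32.1) = 0.531399
  n2 = 1.333 * 0.75471 / 0.531399 = 1.8932

1.8932


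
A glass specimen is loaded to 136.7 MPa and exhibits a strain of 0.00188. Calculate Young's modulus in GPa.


Young's modulus: E = stress / strain
  E = 136.7 MPa / 0.00188 = 72712.77 MPa
Convert to GPa: 72712.77 / 1000 = 72.71 GPa

72.71 GPa


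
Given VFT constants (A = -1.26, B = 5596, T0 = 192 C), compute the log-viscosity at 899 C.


VFT equation: log(eta) = A + B / (T - T0)
  T - T0 = 899 - 192 = 707
  B / (T - T0) = 5596 / 707 = 7.915
  log(eta) = -1.26 + 7.915 = 6.655

6.655


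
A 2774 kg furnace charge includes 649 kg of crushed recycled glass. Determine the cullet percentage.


Cullet ratio = (cullet mass / total batch mass) * 100
  Ratio = 649 / 2774 * 100 = 23.4%

23.4%


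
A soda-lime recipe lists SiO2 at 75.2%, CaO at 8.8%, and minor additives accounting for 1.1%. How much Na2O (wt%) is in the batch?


Pieces sum to 100%:
  Na2O = 100 - (SiO2 + CaO + others)
  Na2O = 100 - (75.2 + 8.8 + 1.1) = 14.9%

14.9%


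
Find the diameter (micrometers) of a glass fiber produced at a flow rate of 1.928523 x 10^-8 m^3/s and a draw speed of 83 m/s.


Cross-sectional area from continuity:
  A = Q / v = 1.928523 x 10^-8 / 83 = 2.323522 x 10^-10 m^2
Diameter from circular cross-section:
  d = sqrt(4A / pi) * 10^6 (m -> um)
  d = sqrt(4 * 2.323522 x 10^-10 / pi) * 10^6 = 17.2 um

17.2 um


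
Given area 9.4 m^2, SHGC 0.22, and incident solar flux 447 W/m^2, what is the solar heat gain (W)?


Solar heat gain: Q = Area * SHGC * Irradiance
  Q = 9.4 * 0.22 * 447 = 924.4 W

924.4 W


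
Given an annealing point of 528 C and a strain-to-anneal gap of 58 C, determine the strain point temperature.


Strain point = annealing point - difference:
  T_strain = 528 - 58 = 470 C

470 C


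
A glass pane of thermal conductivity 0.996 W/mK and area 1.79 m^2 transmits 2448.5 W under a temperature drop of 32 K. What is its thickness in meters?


Fourier's law: t = k * A * dT / Q
  t = 0.996 * 1.79 * 32 / 2448.5
  t = 57.05088 / 2448.5 = 0.0233 m

0.0233 m


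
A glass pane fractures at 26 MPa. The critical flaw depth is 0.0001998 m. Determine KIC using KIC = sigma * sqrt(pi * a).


Fracture toughness: KIC = sigma * sqrt(pi * a)
  pi * a = pi * 0.0001998 = 0.00062769
  sqrt(pi * a) = 0.025054
  KIC = 26 * 0.025054 = 0.651 MPa*sqrt(m)

0.651 MPa*sqrt(m)


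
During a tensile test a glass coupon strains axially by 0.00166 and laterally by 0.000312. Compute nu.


Poisson's ratio: nu = lateral strain / axial strain
  nu = 0.000312 / 0.00166 = 0.188

0.188


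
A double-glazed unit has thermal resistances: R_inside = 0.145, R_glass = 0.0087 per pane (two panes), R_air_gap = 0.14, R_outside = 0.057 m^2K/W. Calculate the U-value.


Total thermal resistance (series):
  R_total = R_in + R_glass + R_air + R_glass + R_out
  R_total = 0.145 + 0.0087 + 0.14 + 0.0087 + 0.057 = 0.3594 m^2K/W
U-value = 1 / R_total = 1 / 0.3594 = 2.782 W/m^2K

2.782 W/m^2K


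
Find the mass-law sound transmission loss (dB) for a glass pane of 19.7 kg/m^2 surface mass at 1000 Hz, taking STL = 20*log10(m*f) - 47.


Mass law: STL = 20 * log10(m * f) - 47
  m * f = 19.7 * 1000 = 19700
  log10(19700) = 4.29447
  STL = 20 * 4.29447 - 47 = 85.8894 - 47 = 38.9 dB

38.9 dB


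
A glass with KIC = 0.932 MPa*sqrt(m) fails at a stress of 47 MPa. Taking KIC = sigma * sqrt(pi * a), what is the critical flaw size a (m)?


Rearrange KIC = sigma * sqrt(pi * a):
  sqrt(pi * a) = KIC / sigma
  sqrt(pi * a) = 0.932 / 47 = 0.01983
  a = (KIC / sigma)^2 / pi
  a = 0.01983^2 / pi = 0.0001252 m

0.0001252 m


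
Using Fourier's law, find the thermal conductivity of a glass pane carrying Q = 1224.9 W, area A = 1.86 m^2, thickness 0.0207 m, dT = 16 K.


Fourier's law rearranged: k = Q * t / (A * dT)
  Numerator = 1224.9 * 0.0207 = 25.35543
  Denominator = 1.86 * 16 = 29.76
  k = 25.35543 / 29.76 = 0.852 W/mK

0.852 W/mK


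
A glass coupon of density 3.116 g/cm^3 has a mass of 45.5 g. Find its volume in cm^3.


Rearrange rho = m / V:
  V = m / rho
  V = 45.5 / 3.116 = 14.602 cm^3

14.602 cm^3


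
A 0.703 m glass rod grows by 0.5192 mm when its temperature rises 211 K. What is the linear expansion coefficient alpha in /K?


Rearrange dL = alpha * L0 * dT for alpha:
  alpha = dL / (L0 * dT)
  alpha = (0.5192 / 1000) / (0.703 * 211) = 0.0000035 /K = 3.5 x 10^-6 /K

3.5 x 10^-6 /K


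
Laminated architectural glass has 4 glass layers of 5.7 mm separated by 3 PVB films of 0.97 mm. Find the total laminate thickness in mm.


Total thickness = glass contribution + PVB contribution
  Glass: 4 * 5.7 = 22.8 mm
  PVB: 3 * 0.97 = 2.91 mm
  Total = 22.8 + 2.91 = 25.71 mm

25.71 mm


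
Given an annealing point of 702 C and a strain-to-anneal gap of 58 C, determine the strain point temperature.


Strain point = annealing point - difference:
  T_strain = 702 - 58 = 644 C

644 C


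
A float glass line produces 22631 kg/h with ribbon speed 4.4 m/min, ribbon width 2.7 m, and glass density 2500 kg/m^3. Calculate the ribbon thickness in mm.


Ribbon cross-section from mass balance:
  Volume rate = throughput / density = 22631 / 2500 = 9.0524 m^3/h
  thickness = volume rate / (speed * 60 * width), i.e.
  thickness = throughput / (60 * speed * width * density) * 1000
  thickness = 22631 / (60 * 4.4 * 2.7 * 2500) * 1000 = 12.7 mm

12.7 mm


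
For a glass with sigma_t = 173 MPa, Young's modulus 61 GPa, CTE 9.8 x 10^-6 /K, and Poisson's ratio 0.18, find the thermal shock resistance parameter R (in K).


Thermal shock resistance: R = sigma * (1 - nu) / (E * alpha)
  Numerator = 173 * (1 - 0.18) = 141.86
  Denominator = 61 * 1000 * (9.8 x 10^-6) = 0.5978
  R = 141.86 / 0.5978 = 237.3 K

237.3 K


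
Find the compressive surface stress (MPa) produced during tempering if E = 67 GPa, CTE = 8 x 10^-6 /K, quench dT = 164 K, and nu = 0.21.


Tempering stress: sigma = E * alpha * dT / (1 - nu)
  E (MPa) = 67 * 1000 = 67000
  Numerator = 67000 * (8 x 10^-6) * 164 = 87.904
  Denominator = 1 - 0.21 = 0.79
  sigma = 87.904 / 0.79 = 111.3 MPa

111.3 MPa


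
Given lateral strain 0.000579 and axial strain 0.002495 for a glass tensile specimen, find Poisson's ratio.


Poisson's ratio: nu = lateral strain / axial strain
  nu = 0.000579 / 0.002495 = 0.2321

0.2321


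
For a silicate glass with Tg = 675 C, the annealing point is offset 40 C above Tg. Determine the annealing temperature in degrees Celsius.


The annealing temperature is Tg plus the offset:
  T_anneal = 675 + 40 = 715 C

715 C


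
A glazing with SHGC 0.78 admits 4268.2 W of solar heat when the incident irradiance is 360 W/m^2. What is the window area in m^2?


Rearrange Q = Area * SHGC * Irradiance:
  Area = Q / (SHGC * Irradiance)
  Area = 4268.2 / (0.78 * 360) = 15.2 m^2

15.2 m^2


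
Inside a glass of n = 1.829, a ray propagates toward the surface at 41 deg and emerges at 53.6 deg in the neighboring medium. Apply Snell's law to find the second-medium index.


Apply Snell's law: n1 * sin(theta1) = n2 * sin(theta2)
  n2 = n1 * sin(theta1) / sin(theta2)
  sin(41) = 0.656059
  sin(53.6) = 0.804894
  n2 = 1.829 * 0.656059 / 0.804894 = 1.4908

1.4908


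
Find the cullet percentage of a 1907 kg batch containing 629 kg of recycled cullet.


Cullet ratio = (cullet mass / total batch mass) * 100
  Ratio = 629 / 1907 * 100 = 32.98%

32.98%


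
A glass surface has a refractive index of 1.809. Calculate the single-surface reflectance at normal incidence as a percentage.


Fresnel reflectance at normal incidence:
  R = ((n - 1)/(n + 1))^2
  (n - 1)/(n + 1) = (1.809 - 1)/(1.809 + 1) = 0.288003
  R = 0.288003^2 = 0.0829457
  R(%) = 0.0829457 * 100 = 8.295%

8.295%


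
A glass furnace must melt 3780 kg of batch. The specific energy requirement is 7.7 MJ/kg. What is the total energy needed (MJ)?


Total energy = mass * specific energy
  E = 3780 * 7.7 = 29106 MJ

29106 MJ


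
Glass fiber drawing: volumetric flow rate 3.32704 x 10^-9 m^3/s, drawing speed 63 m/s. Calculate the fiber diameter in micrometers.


Cross-sectional area from continuity:
  A = Q / v = 3.32704 x 10^-9 / 63 = 5.281016 x 10^-11 m^2
Diameter from circular cross-section:
  d = sqrt(4A / pi) * 10^6 (m -> um)
  d = sqrt(4 * 5.281016 x 10^-11 / pi) * 10^6 = 8.2 um

8.2 um


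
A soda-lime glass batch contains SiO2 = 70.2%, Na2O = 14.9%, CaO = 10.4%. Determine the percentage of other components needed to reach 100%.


Sum the three major oxides:
  SiO2 + Na2O + CaO = 70.2 + 14.9 + 10.4 = 95.5%
Subtract from 100%:
  Others = 100 - 95.5 = 4.5%

4.5%


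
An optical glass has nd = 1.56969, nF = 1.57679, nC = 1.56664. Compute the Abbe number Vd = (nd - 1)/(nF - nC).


Abbe number formula: Vd = (nd - 1) / (nF - nC)
  nd - 1 = 1.56969 - 1 = 0.56969
  nF - nC = 1.57679 - 1.56664 = 0.01015
  Vd = 0.56969 / 0.01015 = 56.13

56.13


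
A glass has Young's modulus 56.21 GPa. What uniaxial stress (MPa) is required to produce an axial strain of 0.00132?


Rearrange E = sigma / epsilon:
  sigma = E * epsilon
  E (MPa) = 56.21 * 1000 = 56210
  sigma = 56210 * 0.00132 = 74.2 MPa

74.2 MPa


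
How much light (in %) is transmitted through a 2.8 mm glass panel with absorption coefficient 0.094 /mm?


Beer-Lambert law: T = exp(-alpha * thickness)
  exponent = -0.094 * 2.8 = -0.2632
  T = exp(-0.2632) = 0.7686
  Percentage = 0.7686 * 100 = 76.86%

76.86%


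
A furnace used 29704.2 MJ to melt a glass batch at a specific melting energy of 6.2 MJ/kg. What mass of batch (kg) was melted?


Rearrange E = m * s for m:
  m = E / s
  m = 29704.2 / 6.2 = 4791.0 kg

4791.0 kg


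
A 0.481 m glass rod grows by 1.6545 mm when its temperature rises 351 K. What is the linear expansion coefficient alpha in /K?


Rearrange dL = alpha * L0 * dT for alpha:
  alpha = dL / (L0 * dT)
  alpha = (1.6545 / 1000) / (0.481 * 351) = 0.0000098 /K = 9.8 x 10^-6 /K

9.8 x 10^-6 /K


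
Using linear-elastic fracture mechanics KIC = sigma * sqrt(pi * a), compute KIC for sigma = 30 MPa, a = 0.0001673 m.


Fracture toughness: KIC = sigma * sqrt(pi * a)
  pi * a = pi * 0.0001673 = 0.000525588
  sqrt(pi * a) = 0.022926
  KIC = 30 * 0.022926 = 0.688 MPa*sqrt(m)

0.688 MPa*sqrt(m)


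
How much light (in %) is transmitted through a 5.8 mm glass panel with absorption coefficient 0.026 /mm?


Beer-Lambert law: T = exp(-alpha * thickness)
  exponent = -0.026 * 5.8 = -0.1508
  T = exp(-0.1508) = 0.86
  Percentage = 0.86 * 100 = 86.0%

86.0%


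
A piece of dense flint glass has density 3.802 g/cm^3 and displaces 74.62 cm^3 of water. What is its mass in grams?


Rearrange rho = m / V:
  m = rho * V
  m = 3.802 * 74.62 = 283.705 g

283.705 g


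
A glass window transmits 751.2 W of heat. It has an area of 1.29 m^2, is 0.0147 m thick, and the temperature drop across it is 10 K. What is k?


Fourier's law rearranged: k = Q * t / (A * dT)
  Numerator = 751.2 * 0.0147 = 11.04264
  Denominator = 1.29 * 10 = 12.9
  k = 11.04264 / 12.9 = 0.856 W/mK

0.856 W/mK


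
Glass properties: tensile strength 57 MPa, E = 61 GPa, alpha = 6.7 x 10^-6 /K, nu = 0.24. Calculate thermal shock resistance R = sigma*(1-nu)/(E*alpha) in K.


Thermal shock resistance: R = sigma * (1 - nu) / (E * alpha)
  Numerator = 57 * (1 - 0.24) = 43.32
  Denominator = 61 * 1000 * (6.7 x 10^-6) = 0.4087
  R = 43.32 / 0.4087 = 106.0 K

106.0 K


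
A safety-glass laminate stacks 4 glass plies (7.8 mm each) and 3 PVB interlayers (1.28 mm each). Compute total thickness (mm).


Total thickness = glass contribution + PVB contribution
  Glass: 4 * 7.8 = 31.2 mm
  PVB: 3 * 1.28 = 3.84 mm
  Total = 31.2 + 3.84 = 35.04 mm

35.04 mm


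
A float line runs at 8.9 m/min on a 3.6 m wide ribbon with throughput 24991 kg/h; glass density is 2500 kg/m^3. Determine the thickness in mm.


Ribbon cross-section from mass balance:
  Volume rate = throughput / density = 24991 / 2500 = 9.9964 m^3/h
  thickness = volume rate / (speed * 60 * width), i.e.
  thickness = throughput / (60 * speed * width * density) * 1000
  thickness = 24991 / (60 * 8.9 * 3.6 * 2500) * 1000 = 5.2 mm

5.2 mm


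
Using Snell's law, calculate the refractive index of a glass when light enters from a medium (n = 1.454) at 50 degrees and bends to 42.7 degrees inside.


Apply Snell's law: n1 * sin(theta1) = n2 * sin(theta2)
  n2 = n1 * sin(theta1) / sin(theta2)
  sin(50) = 0.766044
  sin(42.7) = 0.67816
  n2 = 1.454 * 0.766044 / 0.67816 = 1.6424

1.6424


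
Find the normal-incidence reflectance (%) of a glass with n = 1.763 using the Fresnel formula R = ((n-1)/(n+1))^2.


Fresnel reflectance at normal incidence:
  R = ((n - 1)/(n + 1))^2
  (n - 1)/(n + 1) = (1.763 - 1)/(1.763 + 1) = 0.276149
  R = 0.276149^2 = 0.0762583
  R(%) = 0.0762583 * 100 = 7.626%

7.626%


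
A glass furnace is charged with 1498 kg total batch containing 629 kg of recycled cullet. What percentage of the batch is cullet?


Cullet ratio = (cullet mass / total batch mass) * 100
  Ratio = 629 / 1498 * 100 = 41.99%

41.99%


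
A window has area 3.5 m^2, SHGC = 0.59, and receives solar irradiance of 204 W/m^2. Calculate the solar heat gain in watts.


Solar heat gain: Q = Area * SHGC * Irradiance
  Q = 3.5 * 0.59 * 204 = 421.3 W

421.3 W


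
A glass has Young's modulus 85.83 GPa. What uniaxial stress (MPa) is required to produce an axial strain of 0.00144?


Rearrange E = sigma / epsilon:
  sigma = E * epsilon
  E (MPa) = 85.83 * 1000 = 85830
  sigma = 85830 * 0.00144 = 123.6 MPa

123.6 MPa


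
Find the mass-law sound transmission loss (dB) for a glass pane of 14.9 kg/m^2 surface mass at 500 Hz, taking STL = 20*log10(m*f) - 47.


Mass law: STL = 20 * log10(m * f) - 47
  m * f = 14.9 * 500 = 7450
  log10(7450) = 3.87216
  STL = 20 * 3.87216 - 47 = 77.4432 - 47 = 30.4 dB

30.4 dB


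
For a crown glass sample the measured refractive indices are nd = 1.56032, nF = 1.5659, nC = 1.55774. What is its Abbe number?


Abbe number formula: Vd = (nd - 1) / (nF - nC)
  nd - 1 = 1.56032 - 1 = 0.56032
  nF - nC = 1.5659 - 1.55774 = 0.00816
  Vd = 0.56032 / 0.00816 = 68.67

68.67


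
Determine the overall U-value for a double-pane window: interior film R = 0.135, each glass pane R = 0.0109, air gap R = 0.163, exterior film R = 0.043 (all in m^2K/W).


Total thermal resistance (series):
  R_total = R_in + R_glass + R_air + R_glass + R_out
  R_total = 0.135 + 0.0109 + 0.163 + 0.0109 + 0.043 = 0.3628 m^2K/W
U-value = 1 / R_total = 1 / 0.3628 = 2.756 W/m^2K

2.756 W/m^2K


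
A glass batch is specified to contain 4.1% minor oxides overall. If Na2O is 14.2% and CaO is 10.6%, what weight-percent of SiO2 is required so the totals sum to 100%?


Known pieces sum to 100%:
  SiO2 = 100 - (others + Na2O + CaO)
  SiO2 = 100 - (4.1 + 14.2 + 10.6) = 71.1%

71.1%


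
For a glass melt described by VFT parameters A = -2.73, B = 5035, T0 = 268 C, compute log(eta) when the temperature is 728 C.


VFT equation: log(eta) = A + B / (T - T0)
  T - T0 = 728 - 268 = 460
  B / (T - T0) = 5035 / 460 = 10.946
  log(eta) = -2.73 + 10.946 = 8.216

8.216


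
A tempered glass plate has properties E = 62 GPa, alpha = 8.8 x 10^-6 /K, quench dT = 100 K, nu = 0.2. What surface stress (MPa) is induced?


Tempering stress: sigma = E * alpha * dT / (1 - nu)
  E (MPa) = 62 * 1000 = 62000
  Numerator = 62000 * (8.8 x 10^-6) * 100 = 54.56
  Denominator = 1 - 0.2 = 0.8
  sigma = 54.56 / 0.8 = 68.2 MPa

68.2 MPa


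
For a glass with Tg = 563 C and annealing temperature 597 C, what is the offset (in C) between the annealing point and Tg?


Offset = T_anneal - Tg:
  offset = 597 - 563 = 34 C

34 C


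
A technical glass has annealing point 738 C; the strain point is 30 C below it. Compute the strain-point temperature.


Strain point = annealing point - difference:
  T_strain = 738 - 30 = 708 C

708 C


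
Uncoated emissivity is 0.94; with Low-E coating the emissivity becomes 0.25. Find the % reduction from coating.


Percentage reduction = (1 - coated/uncoated) * 100
  Ratio = 0.25 / 0.94 = 0.266
  Reduction = (1 - 0.266) * 100 = 73.4%

73.4%


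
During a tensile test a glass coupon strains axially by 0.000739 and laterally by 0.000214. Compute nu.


Poisson's ratio: nu = lateral strain / axial strain
  nu = 0.000214 / 0.000739 = 0.2896

0.2896


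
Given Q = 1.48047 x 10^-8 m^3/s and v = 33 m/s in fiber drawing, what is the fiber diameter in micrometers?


Cross-sectional area from continuity:
  A = Q / v = 1.48047 x 10^-8 / 33 = 4.486273 x 10^-10 m^2
Diameter from circular cross-section:
  d = sqrt(4A / pi) * 10^6 (m -> um)
  d = sqrt(4 * 4.486273 x 10^-10 / pi) * 10^6 = 23.9 um

23.9 um


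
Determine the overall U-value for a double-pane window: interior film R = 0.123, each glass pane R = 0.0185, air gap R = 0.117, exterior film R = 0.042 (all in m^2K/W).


Total thermal resistance (series):
  R_total = R_in + R_glass + R_air + R_glass + R_out
  R_total = 0.123 + 0.0185 + 0.117 + 0.0185 + 0.042 = 0.319 m^2K/W
U-value = 1 / R_total = 1 / 0.319 = 3.135 W/m^2K

3.135 W/m^2K


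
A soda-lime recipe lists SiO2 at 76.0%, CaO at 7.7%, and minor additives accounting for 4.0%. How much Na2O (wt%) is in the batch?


Pieces sum to 100%:
  Na2O = 100 - (SiO2 + CaO + others)
  Na2O = 100 - (76.0 + 7.7 + 4.0) = 12.3%

12.3%


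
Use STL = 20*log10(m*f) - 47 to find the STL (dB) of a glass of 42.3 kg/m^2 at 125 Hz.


Mass law: STL = 20 * log10(m * f) - 47
  m * f = 42.3 * 125 = 5287.5
  log10(5287.5) = 3.72325
  STL = 20 * 3.72325 - 47 = 74.465 - 47 = 27.5 dB

27.5 dB


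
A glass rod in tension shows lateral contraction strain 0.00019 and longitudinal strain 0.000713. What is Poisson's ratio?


Poisson's ratio: nu = lateral strain / axial strain
  nu = 0.00019 / 0.000713 = 0.2665

0.2665


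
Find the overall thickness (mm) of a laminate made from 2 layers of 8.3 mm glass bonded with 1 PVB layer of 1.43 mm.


Total thickness = glass contribution + PVB contribution
  Glass: 2 * 8.3 = 16.6 mm
  PVB: 1 * 1.43 = 1.43 mm
  Total = 16.6 + 1.43 = 18.03 mm

18.03 mm


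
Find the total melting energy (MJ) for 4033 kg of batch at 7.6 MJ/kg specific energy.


Total energy = mass * specific energy
  E = 4033 * 7.6 = 30650.8 MJ

30650.8 MJ


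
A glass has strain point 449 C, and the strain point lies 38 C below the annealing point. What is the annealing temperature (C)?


T_anneal = T_strain + gap:
  T_anneal = 449 + 38 = 487 C

487 C


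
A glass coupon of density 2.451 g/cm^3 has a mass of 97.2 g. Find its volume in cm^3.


Rearrange rho = m / V:
  V = m / rho
  V = 97.2 / 2.451 = 39.657 cm^3

39.657 cm^3


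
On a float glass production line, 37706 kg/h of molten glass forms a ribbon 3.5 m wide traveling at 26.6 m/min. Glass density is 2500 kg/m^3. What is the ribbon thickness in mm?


Ribbon cross-section from mass balance:
  Volume rate = throughput / density = 37706 / 2500 = 15.0824 m^3/h
  thickness = volume rate / (speed * 60 * width), i.e.
  thickness = throughput / (60 * speed * width * density) * 1000
  thickness = 37706 / (60 * 26.6 * 3.5 * 2500) * 1000 = 2.7 mm

2.7 mm


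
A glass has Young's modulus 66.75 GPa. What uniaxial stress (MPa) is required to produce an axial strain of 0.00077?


Rearrange E = sigma / epsilon:
  sigma = E * epsilon
  E (MPa) = 66.75 * 1000 = 66750
  sigma = 66750 * 0.00077 = 51.4 MPa

51.4 MPa
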